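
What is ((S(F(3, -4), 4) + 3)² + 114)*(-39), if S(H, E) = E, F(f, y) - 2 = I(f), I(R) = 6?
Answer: -6357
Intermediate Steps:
F(f, y) = 8 (F(f, y) = 2 + 6 = 8)
((S(F(3, -4), 4) + 3)² + 114)*(-39) = ((4 + 3)² + 114)*(-39) = (7² + 114)*(-39) = (49 + 114)*(-39) = 163*(-39) = -6357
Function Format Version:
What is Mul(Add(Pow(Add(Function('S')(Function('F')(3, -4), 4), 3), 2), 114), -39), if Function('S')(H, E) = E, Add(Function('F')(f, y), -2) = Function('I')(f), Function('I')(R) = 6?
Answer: -6357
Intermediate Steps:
Function('F')(f, y) = 8 (Function('F')(f, y) = Add(2, 6) = 8)
Mul(Add(Pow(Add(Function('S')(Function('F')(3, -4), 4), 3), 2), 114), -39) = Mul(Add(Pow(Add(4, 3), 2), 114), -39) = Mul(Add(Pow(7, 2), 114), -39) = Mul(Add(49, 114), -39) = Mul(163, -39) = -6357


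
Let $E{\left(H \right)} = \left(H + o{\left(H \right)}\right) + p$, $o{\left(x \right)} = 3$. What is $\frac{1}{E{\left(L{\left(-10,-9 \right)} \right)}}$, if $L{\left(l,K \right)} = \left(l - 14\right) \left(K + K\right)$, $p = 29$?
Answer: $\frac{1}{464} \approx 0.0021552$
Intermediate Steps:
$L{\left(l,K \right)} = 2 K \left(-14 + l\right)$ ($L{\left(l,K \right)} = \left(-14 + l\right) 2 K = 2 K \left(-14 + l\right)$)
$E{\left(H \right)} = 32 + H$ ($E{\left(H \right)} = \left(H + 3\right) + 29 = \left(3 + H\right) + 29 = 32 + H$)
$\frac{1}{E{\left(L{\left(-10,-9 \right)} \right)}} = \frac{1}{32 + 2 \left(-9\right) \left(-14 - 10\right)} = \frac{1}{32 + 2 \left(-9\right) \left(-24\right)} = \frac{1}{32 + 432} = \frac{1}{464}$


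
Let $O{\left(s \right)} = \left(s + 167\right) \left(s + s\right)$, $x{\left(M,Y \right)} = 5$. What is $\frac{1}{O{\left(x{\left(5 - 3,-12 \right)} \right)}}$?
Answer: $\frac{1}{1720} \approx 0.00058139$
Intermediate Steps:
$O{\left(s \right)} = 2 s \left(167 + s\right)$ ($O{\left(s \right)} = \left(167 + s\right) 2 s = 2 s \left(167 + s\right)$)
$\frac{1}{O{\left(x{\left(5 - 3,-12 \right)} \right)}} = \frac{1}{2 \cdot 5 \left(167 + 5\right)} = \frac{1}{2 \cdot 5 \cdot 172} = \frac{1}{1720}$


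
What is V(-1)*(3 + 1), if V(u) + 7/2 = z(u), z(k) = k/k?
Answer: -10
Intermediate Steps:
z(k) = 1
V(u) = -5/2 (V(u) = -7/2 + 1 = -5/2)
V(-1)*(3 + 1) = -5*(3 + 1)/2 = -5/2*4 = -10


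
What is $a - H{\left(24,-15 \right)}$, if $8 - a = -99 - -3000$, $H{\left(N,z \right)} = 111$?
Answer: $-3004$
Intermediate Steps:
$a = -2893$ ($a = 8 - \left(-99 - -3000\right) = 8 - \left(-99 + 3000\right) = 8 - 2901 = -2893$)
$a - H{\left(24,-15 \right)} = -2893 - 111 = -3004$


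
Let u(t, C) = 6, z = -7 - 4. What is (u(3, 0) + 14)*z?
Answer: -220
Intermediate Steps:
z = -11
(u(3, 0) + 14)*z = (6 + 14)*(-11) = 20*(-11) = -220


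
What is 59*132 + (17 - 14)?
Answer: 7791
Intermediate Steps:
59*132 + (17 - 14) = 7788 + 3 = 7791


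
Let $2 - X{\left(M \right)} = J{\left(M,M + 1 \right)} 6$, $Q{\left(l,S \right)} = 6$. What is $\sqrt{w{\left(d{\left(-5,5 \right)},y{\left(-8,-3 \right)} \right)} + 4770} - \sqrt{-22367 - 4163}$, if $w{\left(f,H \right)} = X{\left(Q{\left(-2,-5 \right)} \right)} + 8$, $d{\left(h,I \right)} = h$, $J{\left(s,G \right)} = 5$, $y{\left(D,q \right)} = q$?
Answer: $5 \sqrt{190} - i \sqrt{26530} \approx 68.92 - 162.88 i$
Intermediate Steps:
$X{\left(M \right)} = -28$ ($X{\left(M \right)} = 2 - 5 \cdot 6 = 2 - 30 = -28$)
$w{\left(f,H \right)} = -20$ ($w{\left(f,H \right)} = -28 + 8 = -20$)
$\sqrt{w{\left(d{\left(-5,5 \right)},y{\left(-8,-3 \right)} \right)} + 4770} - \sqrt{-22367 - 4163} = \sqrt{-20 + 4770} - \sqrt{-22367 - 4163} = \sqrt{4750} - \sqrt{-26530} = 5 \sqrt{190} - i \sqrt{26530}$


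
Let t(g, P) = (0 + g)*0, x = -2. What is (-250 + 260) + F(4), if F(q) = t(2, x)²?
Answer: 10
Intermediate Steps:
t(g, P) = 0 (t(g, P) = g*0 = 0)
F(q) = 0 (F(q) = 0² = 0)
(-250 + 260) + F(4) = (-250 + 260) + 0 = 10 + 0 = 10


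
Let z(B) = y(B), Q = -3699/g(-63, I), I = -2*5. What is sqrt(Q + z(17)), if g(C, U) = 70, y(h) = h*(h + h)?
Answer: sqrt(2573270)/70 ≈ 22.916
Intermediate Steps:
I = -10
y(h) = 2*h**2 (y(h) = h*(2*h) = 2*h**2)
Q = -3699/70 ≈ -52.843
z(B) = 2*B**2
sqrt(Q + z(17)) = sqrt(-3699/70 + 2*17**2) = sqrt(-3699/70 + 2*289) = sqrt(-3699/70 + 578) = sqrt(36761/70) = sqrt(2573270)/70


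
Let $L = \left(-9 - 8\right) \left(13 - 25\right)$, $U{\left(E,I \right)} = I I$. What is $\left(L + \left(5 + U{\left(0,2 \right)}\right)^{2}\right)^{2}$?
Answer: $81225$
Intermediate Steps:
$U{\left(E,I \right)} = I^{2}$
$L = 204$ ($L = \left(-17\right) \left(-12\right) = 204$)
$\left(L + \left(5 + U{\left(0,2 \right)}\right)^{2}\right)^{2} = \left(204 + \left(5 + 2^{2}\right)^{2}\right)^{2} = \left(204 + \left(5 + 4\right)^{2}\right)^{2} = \left(204 + 9^{2}\right)^{2} = \left(204 + 81\right)^{2} = 285^{2} = 81225$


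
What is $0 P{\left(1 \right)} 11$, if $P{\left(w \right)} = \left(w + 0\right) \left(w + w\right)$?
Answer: $0$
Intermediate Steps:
$P{\left(w \right)} = 2 w^{2}$ ($P{\left(w \right)} = w 2 w = 2 w^{2}$)
$0 P{\left(1 \right)} 11 = 0 \cdot 2 \cdot 1^{2} \cdot 11 = 0 \cdot 2 \cdot 1 \cdot 11 = 0 \cdot 2 \cdot 11 = 0 \cdot 11 = 0$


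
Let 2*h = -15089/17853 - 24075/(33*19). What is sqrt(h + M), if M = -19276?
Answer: I*sqrt(2220180968756355)/339207 ≈ 138.91*I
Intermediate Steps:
h = -6655633/339207 (h = (-15089/17853 - 24075/(33*19))/2 = (-15089*1/17853 - 24075/627)/2 = (-15089/17853 - 24075*1/627)/2 = (-15089/17853 - 8025/209)/2 = (1/2)*(-13311266/339207) = -6655633/339207 ≈ -19.621)
sqrt(h + M) = sqrt(-6655633/339207 - 19276) = sqrt(-6545209765/339207) = I*sqrt(2220180968756355)/339207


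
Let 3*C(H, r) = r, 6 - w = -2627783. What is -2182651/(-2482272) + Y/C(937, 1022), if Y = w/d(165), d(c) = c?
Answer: 3322786934659/69764254560 ≈ 47.629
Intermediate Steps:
w = 2627789 (w = 6 - 1*(-2627783) = 6 + 2627783 = 2627789)
C(H, r) = r/3
Y = 2627789/165 ≈ 15926.
-2182651/(-2482272) + Y/C(937, 1022) = -2182651/(-2482272) + 2627789/(165*(((1/3)*1022))) = -2182651*(-1/2482272) + 2627789/(165*(1022/3)) = 2182651/2482272 + (2627789/165)*(3/1022) = 2182651/2482272 + 2627789/56210 = 3322786934659/69764254560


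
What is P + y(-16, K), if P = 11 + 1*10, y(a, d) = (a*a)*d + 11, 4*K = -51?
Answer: -3232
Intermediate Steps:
K = -51/4 (K = (¼)*(-51) = -51/4 ≈ -12.750)
y(a, d) = 11 + d*a² (y(a, d) = a²*d + 11 = d*a² + 11 = 11 + d*a²)
P = 21 (P = 11 + 10 = 21)
P + y(-16, K) = 21 + (11 - 51/4*(-16)²) = 21 + (11 - 51/4*256) = 21 + (11 - 3264) = 21 - 3253 = -3232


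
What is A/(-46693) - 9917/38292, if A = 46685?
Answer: -2250716501/1787968356 ≈ -1.2588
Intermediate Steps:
A/(-46693) - 9917/38292 = 46685/(-46693) - 9917/38292 = 46685*(-1/46693) - 9917*1/38292 = -46685/46693 - 9917/38292 = -2250716501/1787968356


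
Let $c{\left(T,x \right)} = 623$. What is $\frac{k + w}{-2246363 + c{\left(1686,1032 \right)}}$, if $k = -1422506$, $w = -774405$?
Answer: $\frac{2196911}{2245740} \approx 0.97826$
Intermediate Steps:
$\frac{k + w}{-2246363 + c{\left(1686,1032 \right)}} = \frac{-1422506 - 774405}{-2246363 + 623} = - \frac{2196911}{-2245740} = \left(-2196911\right) \left(- \frac{1}{2245740}\right) = \frac{2196911}{2245740}$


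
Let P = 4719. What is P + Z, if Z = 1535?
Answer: 6254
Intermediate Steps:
P + Z = 4719 + 1535 = 6254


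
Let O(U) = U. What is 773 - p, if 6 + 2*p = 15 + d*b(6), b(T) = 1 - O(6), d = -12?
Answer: 1477/2 ≈ 738.50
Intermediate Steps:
b(T) = -5 (b(T) = 1 - 1*6 = 1 - 6 = -5)
p = 69/2 (p = -3 + (15 - 12*(-5))/2 = -3 + (15 + 60)/2 = -3 + (1/2)*75 = -3 + 75/2 = 69/2 ≈ 34.500)
773 - p = 773 - 1*69/2 = 773 - 69/2 = 1477/2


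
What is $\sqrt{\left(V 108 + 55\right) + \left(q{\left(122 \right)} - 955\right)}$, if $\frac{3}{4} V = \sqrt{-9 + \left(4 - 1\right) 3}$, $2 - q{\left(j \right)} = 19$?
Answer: $i \sqrt{917} \approx 30.282 i$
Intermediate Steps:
$q{\left(j \right)} = -17$ ($q{\left(j \right)} = 2 - 19 = -17$)
$V = 0$ ($V = \frac{4 \sqrt{-9 + \left(4 - 1\right) 3}}{3} = \frac{4 \sqrt{-9 + 3 \cdot 3}}{3} = \frac{4 \sqrt{-9 + 9}}{3} = \frac{4 \sqrt{0}}{3} = \frac{4}{3} \cdot 0 = 0$)
$\sqrt{\left(V 108 + 55\right) + \left(q{\left(122 \right)} - 955\right)} = \sqrt{\left(0 \cdot 108 + 55\right) - 972} = \sqrt{\left(0 + 55\right) - 972} = \sqrt{55 - 972} = \sqrt{-917} = i \sqrt{917}$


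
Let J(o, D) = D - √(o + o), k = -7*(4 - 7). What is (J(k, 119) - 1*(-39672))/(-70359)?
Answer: -39791/70359 + √42/70359 ≈ -0.56545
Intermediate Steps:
k = 21 (k = -7*(-3) = 21)
J(o, D) = D - √2*√o (J(o, D) = D - √(2*o) = D - √2*√o)
(J(k, 119) - 1*(-39672))/(-70359) = ((119 - √2*√21) - 1*(-39672))/(-70359) = ((119 - √42) + 39672)*(-1/70359) = (39791 - √42)*(-1/70359) = -39791/70359 + √42/70359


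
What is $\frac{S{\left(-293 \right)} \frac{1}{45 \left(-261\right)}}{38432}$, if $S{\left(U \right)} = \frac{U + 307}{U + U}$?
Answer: $\frac{7}{132255465120} \approx 5.2928 \cdot 10^{-11}$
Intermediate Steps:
$S{\left(U \right)} = \frac{307 + U}{2 U}$
$\frac{S{\left(-293 \right)} \frac{1}{45 \left(-261\right)}}{38432} = \frac{\frac{307 - 293}{2 \left(-293\right)} \frac{1}{45 \left(-261\right)}}{38432} = \frac{\frac{1}{2} \left(- \frac{1}{293}\right) 14}{-11745} \cdot \frac{1}{38432} = \left(- \frac{7}{293}\right) \left(- \frac{1}{11745}\right) \frac{1}{38432} = \frac{7}{3441285} \cdot \frac{1}{38432} = \frac{7}{132255465120}$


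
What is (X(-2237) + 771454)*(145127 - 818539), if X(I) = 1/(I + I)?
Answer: -1162135774067670/2237 ≈ -5.1951e+11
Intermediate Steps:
X(I) = 1/(2*I)
(X(-2237) + 771454)*(145127 - 818539) = ((½)/(-2237) + 771454)*(145127 - 818539) = ((½)*(-1/2237) + 771454)*(-673412) = (-1/4474 + 771454)*(-673412) = (3451485195/4474)*(-673412) = -1162135774067670/2237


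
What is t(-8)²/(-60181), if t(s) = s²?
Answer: -4096/60181 ≈ -0.068061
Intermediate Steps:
t(-8)²/(-60181) = ((-8)²)²/(-60181) = 64²*(-1/60181) = 4096*(-1/60181) = -4096/60181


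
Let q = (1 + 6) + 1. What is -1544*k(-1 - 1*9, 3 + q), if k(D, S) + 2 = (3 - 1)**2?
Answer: -3088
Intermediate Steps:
q = 8 (q = 7 + 1 = 8)
k(D, S) = 2 (k(D, S) = -2 + (3 - 1)**2 = -2 + 2**2 = -2 + 4 = 2)
-1544*k(-1 - 1*9, 3 + q) = -1544*2 = -3088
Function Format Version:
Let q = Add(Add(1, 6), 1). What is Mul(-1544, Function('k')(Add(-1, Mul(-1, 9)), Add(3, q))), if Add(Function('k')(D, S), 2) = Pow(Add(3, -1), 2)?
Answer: -3088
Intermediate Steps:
q = 8 (q = Add(7, 1) = 8)
Function('k')(D, S) = 2 (Function('k')(D, S) = Add(-2, Pow(Add(3, -1), 2)) = Add(-2, Pow(2, 2)) = Add(-2, 4) = 2)
Mul(-1544, Function('k')(Add(-1, Mul(-1, 9)), Add(3, q))) = Mul(-1544, 2) = -3088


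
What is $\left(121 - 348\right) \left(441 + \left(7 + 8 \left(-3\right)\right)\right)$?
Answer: $-96248$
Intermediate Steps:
$\left(121 - 348\right) \left(441 + \left(7 + 8 \left(-3\right)\right)\right) = - 227 \left(441 + \left(7 - 24\right)\right) = - 227 \left(441 - 17\right) = \left(-227\right) 424 = -96248$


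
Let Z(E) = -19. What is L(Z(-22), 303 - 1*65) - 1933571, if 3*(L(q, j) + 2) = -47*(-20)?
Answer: -5799779/3 ≈ -1.9333e+6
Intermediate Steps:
L(q, j) = 934/3 (L(q, j) = -2 + (-47*(-20))/3 = -2 + (1/3)*940 = -2 + 940/3 = 934/3)
L(Z(-22), 303 - 1*65) - 1933571 = 934/3 - 1933571 = -5799779/3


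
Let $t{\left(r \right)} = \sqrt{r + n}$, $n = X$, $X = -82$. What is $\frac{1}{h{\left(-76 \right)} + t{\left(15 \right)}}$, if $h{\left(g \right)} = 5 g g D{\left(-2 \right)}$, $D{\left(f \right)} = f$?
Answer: $- \frac{57760}{3336217667} - \frac{i \sqrt{67}}{3336217667} \approx -1.7313 \cdot 10^{-5} - 2.4535 \cdot 10^{-9} i$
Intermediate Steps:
$n = -82$
$t{\left(r \right)} = \sqrt{-82 + r}$ ($t{\left(r \right)} = \sqrt{r - 82} = \sqrt{-82 + r}$)
$h{\left(g \right)} = - 10 g^{2}$ ($h{\left(g \right)} = 5 g g \left(-2\right) = 5 g^{2} \left(-2\right) = - 10 g^{2}$)
$\frac{1}{h{\left(-76 \right)} + t{\left(15 \right)}} = \frac{1}{- 10 \left(-76\right)^{2} + \sqrt{-82 + 15}} = \frac{1}{\left(-10\right) 5776 + \sqrt{-67}} = \frac{1}{-57760 + i \sqrt{67}}$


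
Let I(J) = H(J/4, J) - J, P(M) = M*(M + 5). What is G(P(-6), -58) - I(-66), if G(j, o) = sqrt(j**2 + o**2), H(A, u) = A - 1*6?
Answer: -87/2 + 10*sqrt(34) ≈ 14.810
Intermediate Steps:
H(A, u) = -6 + A (H(A, u) = A - 6 = -6 + A)
P(M) = M*(5 + M)
I(J) = -6 - 3*J/4 (I(J) = (-6 + J/4) - J = -6 - 3*J/4)
G(P(-6), -58) - I(-66) = sqrt((-6*(5 - 6))**2 + (-58)**2) - (-6 - 3/4*(-66)) = sqrt((-6*(-1))**2 + 3364) - (-6 + 99/2) = sqrt(6**2 + 3364) - 1*87/2 = sqrt(36 + 3364) - 87/2 = sqrt(3400) - 87/2 = 10*sqrt(34) - 87/2 = -87/2 + 10*sqrt(34)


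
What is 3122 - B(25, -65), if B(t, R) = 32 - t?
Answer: 3115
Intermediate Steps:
3122 - B(25, -65) = 3122 - (32 - 1*25) = 3122 - (32 - 25) = 3122 - 1*7 = 3122 - 7 = 3115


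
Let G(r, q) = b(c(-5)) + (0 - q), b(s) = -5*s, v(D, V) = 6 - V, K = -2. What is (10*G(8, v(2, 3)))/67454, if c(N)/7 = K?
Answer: 335/33727 ≈ 0.0099327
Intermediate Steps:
c(N) = -14 (c(N) = 7*(-2) = -14)
G(r, q) = 70 - q (G(r, q) = -5*(-14) + (0 - q) = 70 - q)
(10*G(8, v(2, 3)))/67454 = (10*(70 - (6 - 1*3)))/67454 = (10*(70 - (6 - 3)))*(1/67454) = (10*(70 - 1*3))*(1/67454) = (10*(70 - 3))*(1/67454) = (10*67)*(1/67454) = 670*(1/67454) = 335/33727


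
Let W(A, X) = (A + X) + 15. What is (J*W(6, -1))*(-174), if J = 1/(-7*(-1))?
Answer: -3480/7 ≈ -497.14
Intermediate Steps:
W(A, X) = 15 + A + X
J = 1/7 ≈ 0.14286
(J*W(6, -1))*(-174) = ((15 + 6 - 1)/7)*(-174) = ((1/7)*20)*(-174) = (20/7)*(-174) = -3480/7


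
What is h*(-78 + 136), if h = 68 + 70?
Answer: 8004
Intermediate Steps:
h = 138
h*(-78 + 136) = 138*(-78 + 136) = 138*58 = 8004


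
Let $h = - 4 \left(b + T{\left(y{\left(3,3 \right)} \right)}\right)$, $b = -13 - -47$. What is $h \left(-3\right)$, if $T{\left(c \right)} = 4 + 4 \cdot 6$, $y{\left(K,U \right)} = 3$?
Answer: $744$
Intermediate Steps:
$T{\left(c \right)} = 28$ ($T{\left(c \right)} = 4 + 24 = 28$)
$b = 34$ ($b = -13 + 47 = 34$)
$h = -248$ ($h = - 4 \left(34 + 28\right) = \left(-4\right) 62 = -248$)
$h \left(-3\right) = \left(-248\right) \left(-3\right) = 744$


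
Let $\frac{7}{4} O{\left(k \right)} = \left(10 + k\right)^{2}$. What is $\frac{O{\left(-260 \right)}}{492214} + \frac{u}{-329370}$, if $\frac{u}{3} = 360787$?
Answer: $- \frac{607821693463}{189140612710} \approx -3.2136$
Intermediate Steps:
$O{\left(k \right)} = \frac{4 \left(10 + k\right)^{2}}{7}$
$u = 1082361$ ($u = 3 \cdot 360787 = 1082361$)
$\frac{O{\left(-260 \right)}}{492214} + \frac{u}{-329370} = \frac{\frac{4}{7} \left(10 - 260\right)^{2}}{492214} + \frac{1082361}{-329370} = \frac{4 \left(-250\right)^{2}}{7} \cdot \frac{1}{492214} + 1082361 \left(- \frac{1}{329370}\right) = \frac{4}{7} \cdot 62500 \cdot \frac{1}{492214} - \frac{360787}{109790} = \frac{250000}{7} \cdot \frac{1}{492214} - \frac{360787}{109790} = \frac{125000}{1722749} - \frac{360787}{109790} = - \frac{607821693463}{189140612710}$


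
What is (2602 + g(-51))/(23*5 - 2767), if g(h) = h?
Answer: -2551/2652 ≈ -0.96192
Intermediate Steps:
(2602 + g(-51))/(23*5 - 2767) = (2602 - 51)/(23*5 - 2767) = 2551/(115 - 2767) = 2551/(-2652) = 2551*(-1/2652) = -2551/2652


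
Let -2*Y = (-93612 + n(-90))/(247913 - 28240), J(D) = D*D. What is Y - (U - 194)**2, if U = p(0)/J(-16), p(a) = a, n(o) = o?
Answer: -359459399/9551 ≈ -37636.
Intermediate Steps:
J(D) = D**2
U = 0 (U = 0/((-16)**2) = 0/256 = 0*(1/256) = 0)
Y = 2037/9551 (Y = -(-93612 - 90)/(2*(247913 - 28240)) = -(-46851)/219673 = -1/2*(-4074/9551) = 2037/9551 ≈ 0.21328)
Y - (U - 194)**2 = 2037/9551 - (0 - 194)**2 = 2037/9551 - 1*(-194)**2 = 2037/9551 - 1*37636 = 2037/9551 - 37636 = -359459399/9551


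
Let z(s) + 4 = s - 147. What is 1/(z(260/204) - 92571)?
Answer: -51/4728757 ≈ -1.0785e-5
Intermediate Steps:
z(s) = -151 + s (z(s) = -4 + (s - 147) = -4 + (-147 + s) = -151 + s)
1/(z(260/204) - 92571) = 1/((-151 + 260/204) - 92571) = 1/((-151 + 260*(1/204)) - 92571) = 1/((-151 + 65/51) - 92571) = 1/(-7636/51 - 92571) = 1/(-4728757/51) = -51/4728757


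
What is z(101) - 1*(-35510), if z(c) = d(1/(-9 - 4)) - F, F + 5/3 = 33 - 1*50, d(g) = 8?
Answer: 106610/3 ≈ 35537.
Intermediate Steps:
F = -56/3 (F = -5/3 + (33 - 1*50) = -5/3 + (33 - 50) = -5/3 - 17 = -56/3 ≈ -18.667)
z(c) = 80/3 (z(c) = 8 - 1*(-56/3) = 8 + 56/3 = 80/3)
z(101) - 1*(-35510) = 80/3 - 1*(-35510) = 80/3 + 35510 = 106610/3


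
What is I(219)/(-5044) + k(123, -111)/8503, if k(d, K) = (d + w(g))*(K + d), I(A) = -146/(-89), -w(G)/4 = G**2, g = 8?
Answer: -358855687/1908566374 ≈ -0.18802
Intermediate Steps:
w(G) = -4*G**2
I(A) = 146/89 (I(A) = -146*(-1/89) = 146/89)
k(d, K) = (-256 + d)*(K + d) (k(d, K) = (d - 4*8**2)*(K + d) = (d - 4*64)*(K + d) = (d - 256)*(K + d) = (-256 + d)*(K + d))
I(219)/(-5044) + k(123, -111)/8503 = (146/89)/(-5044) + (123**2 - 256*(-111) - 256*123 - 111*123)/8503 = (146/89)*(-1/5044) + (15129 + 28416 - 31488 - 13653)*(1/8503) = -73/224458 - 1596*1/8503 = -73/224458 - 1596/8503 = -358855687/1908566374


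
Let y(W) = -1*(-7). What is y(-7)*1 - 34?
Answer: -27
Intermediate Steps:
y(W) = 7
y(-7)*1 - 34 = 7*1 - 34 = 7 - 34 = -27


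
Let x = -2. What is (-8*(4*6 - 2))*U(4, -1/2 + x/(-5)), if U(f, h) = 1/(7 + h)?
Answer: -1760/69 ≈ -25.507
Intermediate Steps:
(-8*(4*6 - 2))*U(4, -1/2 + x/(-5)) = (-8*(4*6 - 2))/(7 + (-1/2 - 2/(-5))) = (-8*(24 - 2))/(7 + (-1*½ - 2*(-⅕))) = (-8*22)/(7 + (-½ + ⅖)) = -176/(7 - ⅒) = -176/69/10 = -176*10/69 = -1760/69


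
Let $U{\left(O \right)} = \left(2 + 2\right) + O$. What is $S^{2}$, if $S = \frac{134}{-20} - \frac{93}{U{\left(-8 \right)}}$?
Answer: $\frac{109561}{400} \approx 273.9$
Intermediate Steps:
$U{\left(O \right)} = 4 + O$
$S = \frac{331}{20}$ ($S = \frac{134}{-20} - \frac{93}{4 - 8} = 134 \left(- \frac{1}{20}\right) - \frac{93}{-4} = - \frac{67}{10} - - \frac{93}{4} = - \frac{67}{10} + \frac{93}{4} = \frac{331}{20} \approx 16.55$)
$S^{2} = \left(\frac{331}{20}\right)^{2} = \frac{109561}{400}$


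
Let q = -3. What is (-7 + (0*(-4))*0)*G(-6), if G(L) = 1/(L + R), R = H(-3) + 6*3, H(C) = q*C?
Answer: -⅓ ≈ -0.33333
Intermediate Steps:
H(C) = -3*C
R = 27 (R = -3*(-3) + 6*3 = 9 + 18 = 27)
G(L) = 1/(27 + L) (G(L) = 1/(L + 27) = 1/(27 + L))
(-7 + (0*(-4))*0)*G(-6) = (-7 + (0*(-4))*0)/(27 - 6) = (-7 + 0*0)/21 = (-7 + 0)*(1/21) = -7*1/21 = -⅓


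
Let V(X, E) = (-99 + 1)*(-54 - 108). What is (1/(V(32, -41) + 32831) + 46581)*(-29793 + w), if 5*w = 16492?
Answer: -300557493599264/243535 ≈ -1.2341e+9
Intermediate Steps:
w = 16492/5 (w = (1/5)*16492 = 16492/5 ≈ 3298.4)
V(X, E) = 15876 (V(X, E) = -98*(-162) = 15876)
(1/(V(32, -41) + 32831) + 46581)*(-29793 + w) = (1/(15876 + 32831) + 46581)*(-29793 + 16492/5) = (1/48707 + 46581)*(-132473/5) = (2268820768/48707)*(-132473/5) = -300557493599264/243535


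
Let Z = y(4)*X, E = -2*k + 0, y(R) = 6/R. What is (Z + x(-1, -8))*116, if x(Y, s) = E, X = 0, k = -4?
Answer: 928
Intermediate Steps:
E = 8 (E = -2*(-4) + 0 = 8 + 0 = 8)
x(Y, s) = 8
Z = 0 (Z = (6/4)*0 = (6*(¼))*0 = (3/2)*0 = 0)
(Z + x(-1, -8))*116 = (0 + 8)*116 = 8*116 = 928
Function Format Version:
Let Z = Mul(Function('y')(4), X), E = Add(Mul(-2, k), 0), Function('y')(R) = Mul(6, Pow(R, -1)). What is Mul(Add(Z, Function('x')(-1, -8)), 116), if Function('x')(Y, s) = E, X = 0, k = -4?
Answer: 928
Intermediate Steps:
E = 8 (E = Add(Mul(-2, -4), 0) = Add(8, 0) = 8)
Function('x')(Y, s) = 8
Z = 0 (Z = Mul(Mul(6, Pow(4, -1)), 0) = Mul(Mul(6, Rational(1, 4)), 0) = Mul(Rational(3, 2), 0) = 0)
Mul(Add(Z, Function('x')(-1, -8)), 116) = Mul(Add(0, 8), 116) = Mul(8, 116) = 928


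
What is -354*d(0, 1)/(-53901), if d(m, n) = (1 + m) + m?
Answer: 118/17967 ≈ 0.0065676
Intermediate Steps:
d(m, n) = 1 + 2*m
-354*d(0, 1)/(-53901) = -354*(1 + 2*0)/(-53901) = -354*(1 + 0)*(-1/53901) = -354*1*(-1/53901) = -354*(-1/53901) = 118/17967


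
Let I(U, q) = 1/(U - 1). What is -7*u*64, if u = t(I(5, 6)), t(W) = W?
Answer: -112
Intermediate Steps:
I(U, q) = 1/(-1 + U)
u = 1/4 (u = 1/(-1 + 5) = 1/4 ≈ 0.25000)
-7*u*64 = -7*1/4*64 = -7/4*64 = -112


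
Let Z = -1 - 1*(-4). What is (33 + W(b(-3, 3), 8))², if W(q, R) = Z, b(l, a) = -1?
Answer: 1296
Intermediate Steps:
Z = 3 (Z = -1 + 4 = 3)
W(q, R) = 3
(33 + W(b(-3, 3), 8))² = (33 + 3)² = 36² = 1296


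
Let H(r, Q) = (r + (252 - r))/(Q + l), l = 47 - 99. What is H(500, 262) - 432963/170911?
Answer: -1139349/854555 ≈ -1.3333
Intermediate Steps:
l = -52
H(r, Q) = 252/(-52 + Q) (H(r, Q) = (r + (252 - r))/(Q - 52) = 252/(-52 + Q))
H(500, 262) - 432963/170911 = 252/(-52 + 262) - 432963/170911 = 252/210 - 432963*1/170911 = 252*(1/210) - 432963/170911 = 6/5 - 432963/170911 = -1139349/854555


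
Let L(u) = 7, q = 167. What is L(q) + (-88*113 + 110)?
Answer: -9827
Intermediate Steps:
L(q) + (-88*113 + 110) = 7 + (-88*113 + 110) = 7 + (-9944 + 110) = 7 - 9834 = -9827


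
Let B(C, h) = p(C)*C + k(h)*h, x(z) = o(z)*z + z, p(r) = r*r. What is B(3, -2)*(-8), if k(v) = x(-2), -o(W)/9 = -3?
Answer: -1112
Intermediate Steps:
o(W) = 27 (o(W) = -9*(-3) = 27)
p(r) = r²
x(z) = 28*z (x(z) = 27*z + z = 28*z)
k(v) = -56 (k(v) = 28*(-2) = -56)
B(C, h) = C³ - 56*h (B(C, h) = C²*C - 56*h = C³ - 56*h)
B(3, -2)*(-8) = (3³ - 56*(-2))*(-8) = (27 + 112)*(-8) = 139*(-8) = -1112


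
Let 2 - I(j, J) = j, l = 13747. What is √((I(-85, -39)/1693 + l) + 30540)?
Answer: √126937716754/1693 ≈ 210.44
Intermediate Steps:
I(j, J) = 2 - j
√((I(-85, -39)/1693 + l) + 30540) = √(((2 - 1*(-85))/1693 + 13747) + 30540) = √(((2 + 85)*(1/1693) + 13747) + 30540) = √((87*(1/1693) + 13747) + 30540) = √((87/1693 + 13747) + 30540) = √(23273758/1693 + 30540) = √(74977978/1693) = √126937716754/1693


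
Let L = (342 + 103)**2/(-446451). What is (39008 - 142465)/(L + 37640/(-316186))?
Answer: 7302075543648951/39708574145 ≈ 1.8389e+5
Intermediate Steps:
L = -198025/446451 (L = 445**2*(-1/446451) = 198025*(-1/446451) = -198025/446451 ≈ -0.44355)
(39008 - 142465)/(L + 37640/(-316186)) = (39008 - 142465)/(-198025/446451 + 37640/(-316186)) = -103457/(-198025/446451 + 37640*(-1/316186)) = -103457/(-198025/446451 - 18820/158093) = -103457/(-39708574145/70580777943) = -103457*(-70580777943/39708574145) = 7302075543648951/39708574145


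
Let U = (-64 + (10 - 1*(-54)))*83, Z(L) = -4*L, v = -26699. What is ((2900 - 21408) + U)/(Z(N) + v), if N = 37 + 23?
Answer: 18508/26939 ≈ 0.68703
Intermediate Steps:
N = 60
U = 0 (U = (-64 + (10 + 54))*83 = (-64 + 64)*83 = 0*83 = 0)
((2900 - 21408) + U)/(Z(N) + v) = ((2900 - 21408) + 0)/(-4*60 - 26699) = (-18508 + 0)/(-240 - 26699) = -18508/(-26939) = -18508*(-1/26939) = 18508/26939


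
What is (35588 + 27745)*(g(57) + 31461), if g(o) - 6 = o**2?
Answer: 2198668428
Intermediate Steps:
g(o) = 6 + o**2
(35588 + 27745)*(g(57) + 31461) = (35588 + 27745)*((6 + 57**2) + 31461) = 63333*((6 + 3249) + 31461) = 63333*(3255 + 31461) = 63333*34716 = 2198668428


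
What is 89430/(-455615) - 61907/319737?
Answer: -11359967543/29135394651 ≈ -0.38990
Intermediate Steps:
89430/(-455615) - 61907/319737 = 89430*(-1/455615) - 61907*1/319737 = -17886/91123 - 61907/319737 = -11359967543/29135394651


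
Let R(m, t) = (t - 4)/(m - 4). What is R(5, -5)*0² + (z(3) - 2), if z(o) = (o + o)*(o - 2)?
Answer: 4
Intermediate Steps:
z(o) = 2*o*(-2 + o) (z(o) = (2*o)*(-2 + o) = 2*o*(-2 + o))
R(m, t) = (-4 + t)/(-4 + m)
R(5, -5)*0² + (z(3) - 2) = ((-4 - 5)/(-4 + 5))*0² + (2*3*(-2 + 3) - 2) = (-9/1)*0 + (2*3*1 - 2) = (1*(-9))*0 + (6 - 2) = -9*0 + 4 = 0 + 4 = 4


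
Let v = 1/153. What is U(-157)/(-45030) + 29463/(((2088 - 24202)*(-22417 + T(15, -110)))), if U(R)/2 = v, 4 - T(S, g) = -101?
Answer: 101000587517/1699687923208560 ≈ 5.9423e-5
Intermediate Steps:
T(S, g) = 105 (T(S, g) = 4 - 1*(-101) = 4 + 101 = 105)
v = 1/153 ≈ 0.0065359
U(R) = 2/153 (U(R) = 2*(1/153) = 2/153)
U(-157)/(-45030) + 29463/(((2088 - 24202)*(-22417 + T(15, -110)))) = (2/153)/(-45030) + 29463/(((2088 - 24202)*(-22417 + 105))) = (2/153)*(-1/45030) + 29463/((-22114*(-22312))) = -1/3444795 + 29463/493407568 = 101000587517/1699687923208560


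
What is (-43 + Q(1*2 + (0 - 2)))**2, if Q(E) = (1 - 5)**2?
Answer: 729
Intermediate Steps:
Q(E) = 16 (Q(E) = (-4)**2 = 16)
(-43 + Q(1*2 + (0 - 2)))**2 = (-43 + 16)**2 = (-27)**2 = 729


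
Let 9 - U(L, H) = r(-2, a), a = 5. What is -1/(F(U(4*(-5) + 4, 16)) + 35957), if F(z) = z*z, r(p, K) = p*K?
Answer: -1/36318 ≈ -2.7535e-5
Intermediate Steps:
r(p, K) = K*p
U(L, H) = 19 (U(L, H) = 9 - 5*(-2) = 9 - 1*(-10) = 9 + 10 = 19)
F(z) = z**2
-1/(F(U(4*(-5) + 4, 16)) + 35957) = -1/(19**2 + 35957) = -1/(361 + 35957) = -1/36318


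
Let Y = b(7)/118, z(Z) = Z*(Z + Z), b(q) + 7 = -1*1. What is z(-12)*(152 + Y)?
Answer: 2581632/59 ≈ 43757.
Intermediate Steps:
b(q) = -8 (b(q) = -7 - 1*1 = -7 - 1 = -8)
z(Z) = 2*Z² (z(Z) = Z*(2*Z) = 2*Z²)
Y = -4/59 (Y = -8/118 = -8*1/118 = -4/59 ≈ -0.067797)
z(-12)*(152 + Y) = (2*(-12)²)*(152 - 4/59) = (2*144)*(8964/59) = 288*(8964/59) = 2581632/59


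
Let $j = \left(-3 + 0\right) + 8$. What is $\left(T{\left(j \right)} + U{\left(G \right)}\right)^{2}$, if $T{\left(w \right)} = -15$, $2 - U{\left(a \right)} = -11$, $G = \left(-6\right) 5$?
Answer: $4$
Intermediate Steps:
$G = -30$
$U{\left(a \right)} = 13$ ($U{\left(a \right)} = 2 - -11 = 2 + 11 = 13$)
$j = 5$ ($j = -3 + 8 = 5$)
$\left(T{\left(j \right)} + U{\left(G \right)}\right)^{2} = \left(-15 + 13\right)^{2} = \left(-2\right)^{2} = 4$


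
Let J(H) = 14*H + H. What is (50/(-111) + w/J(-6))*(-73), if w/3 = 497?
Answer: 1378897/1110 ≈ 1242.3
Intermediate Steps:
w = 1491 (w = 3*497 = 1491)
J(H) = 15*H
(50/(-111) + w/J(-6))*(-73) = (50/(-111) + 1491/((15*(-6))))*(-73) = (50*(-1/111) + 1491/(-90))*(-73) = (-50/111 + 1491*(-1/90))*(-73) = (-50/111 - 497/30)*(-73) = -18889/1110*(-73) = 1378897/1110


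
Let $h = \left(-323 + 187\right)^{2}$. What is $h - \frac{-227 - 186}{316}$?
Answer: $\frac{5845149}{316} \approx 18497.0$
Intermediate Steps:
$h = 18496$ ($h = \left(-136\right)^{2} = 18496$)
$h - \frac{-227 - 186}{316} = 18496 - \frac{-227 - 186}{316} = 18496 - \frac{1}{316} \left(-413\right) = 18496 - - \frac{413}{316} = 18496 + \frac{413}{316} = \frac{5845149}{316}$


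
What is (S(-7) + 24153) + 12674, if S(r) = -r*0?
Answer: 36827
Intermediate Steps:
S(r) = 0
(S(-7) + 24153) + 12674 = (0 + 24153) + 12674 = 24153 + 12674 = 36827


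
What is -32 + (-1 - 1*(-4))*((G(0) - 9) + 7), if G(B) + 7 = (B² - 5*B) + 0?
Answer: -59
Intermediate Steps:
G(B) = -7 + B² - 5*B (G(B) = -7 + ((B² - 5*B) + 0) = -7 + (B² - 5*B) = -7 + B² - 5*B)
-32 + (-1 - 1*(-4))*((G(0) - 9) + 7) = -32 + (-1 - 1*(-4))*(((-7 + 0² - 5*0) - 9) + 7) = -32 + (-1 + 4)*(((-7 + 0 + 0) - 9) + 7) = -32 + 3*((-7 - 9) + 7) = -32 + 3*(-16 + 7) = -32 + 3*(-9) = -32 - 27 = -59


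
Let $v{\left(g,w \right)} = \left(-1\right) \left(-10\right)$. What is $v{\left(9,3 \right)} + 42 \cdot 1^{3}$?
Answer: $52$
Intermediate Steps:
$v{\left(g,w \right)} = 10$
$v{\left(9,3 \right)} + 42 \cdot 1^{3} = 10 + 42 \cdot 1^{3} = 10 + 42 \cdot 1 = 10 + 42 = 52$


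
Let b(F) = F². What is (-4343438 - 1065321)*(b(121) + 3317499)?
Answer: -18022742214260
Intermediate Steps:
(-4343438 - 1065321)*(b(121) + 3317499) = (-4343438 - 1065321)*(121² + 3317499) = -5408759*(14641 + 3317499) = -5408759*3332140 = -18022742214260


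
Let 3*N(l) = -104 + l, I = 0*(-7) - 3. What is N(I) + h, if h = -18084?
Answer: -54359/3 ≈ -18120.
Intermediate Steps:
I = -3 (I = 0 - 3 = -3)
N(l) = -104/3 + l/3 (N(l) = (-104 + l)/3 = -104/3 + l/3)
N(I) + h = (-104/3 + (⅓)*(-3)) - 18084 = (-104/3 - 1) - 18084 = -107/3 - 18084 = -54359/3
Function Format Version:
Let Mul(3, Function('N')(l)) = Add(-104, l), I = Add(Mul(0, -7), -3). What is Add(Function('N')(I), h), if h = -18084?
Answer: Rational(-54359, 3) ≈ -18120.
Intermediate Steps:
I = -3 (I = Add(0, -3) = -3)
Function('N')(l) = Add(Rational(-104, 3), Mul(Rational(1, 3), l)) (Function('N')(l) = Mul(Rational(1, 3), Add(-104, l)) = Add(Rational(-104, 3), Mul(Rational(1, 3), l)))
Add(Function('N')(I), h) = Add(Add(Rational(-104, 3), Mul(Rational(1, 3), -3)), -18084) = Add(Add(Rational(-104, 3), -1), -18084) = Add(Rational(-107, 3), -18084) = Rational(-54359, 3)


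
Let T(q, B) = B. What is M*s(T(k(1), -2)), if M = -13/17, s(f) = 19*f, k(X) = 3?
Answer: 494/17 ≈ 29.059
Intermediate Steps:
M = -13/17 (M = -13*1/17 = -13/17 ≈ -0.76471)
M*s(T(k(1), -2)) = -247*(-2)/17 = -13/17*(-38) = 494/17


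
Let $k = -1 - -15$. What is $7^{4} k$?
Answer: $33614$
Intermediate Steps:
$k = 14$ ($k = -1 + 15 = 14$)
$7^{4} k = 7^{4} \cdot 14 = 2401 \cdot 14 = 33614$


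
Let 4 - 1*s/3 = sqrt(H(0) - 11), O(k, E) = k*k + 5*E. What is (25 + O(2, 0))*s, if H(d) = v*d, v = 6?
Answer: 348 - 87*I*sqrt(11) ≈ 348.0 - 288.55*I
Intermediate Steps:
H(d) = 6*d
O(k, E) = k**2 + 5*E
s = 12 - 3*I*sqrt(11) (s = 12 - 3*sqrt(6*0 - 11) = 12 - 3*sqrt(0 - 11) = 12 - 3*I*sqrt(11) ≈ 12.0 - 9.9499*I)
(25 + O(2, 0))*s = (25 + (2**2 + 5*0))*(12 - 3*I*sqrt(11)) = (25 + (4 + 0))*(12 - 3*I*sqrt(11)) = (25 + 4)*(12 - 3*I*sqrt(11)) = 29*(12 - 3*I*sqrt(11)) = 348 - 87*I*sqrt(11)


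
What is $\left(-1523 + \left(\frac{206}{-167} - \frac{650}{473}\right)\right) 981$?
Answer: $- \frac{118219604661}{78991} \approx -1.4966 \cdot 10^{6}$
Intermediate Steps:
$\left(-1523 + \left(\frac{206}{-167} - \frac{650}{473}\right)\right) 981 = \left(-1523 + \left(206 \left(- \frac{1}{167}\right) - \frac{650}{473}\right)\right) 981 = \left(-1523 - \frac{205988}{78991}\right) 981 = \left(- \frac{120509281}{78991}\right) 981 = - \frac{118219604661}{78991}$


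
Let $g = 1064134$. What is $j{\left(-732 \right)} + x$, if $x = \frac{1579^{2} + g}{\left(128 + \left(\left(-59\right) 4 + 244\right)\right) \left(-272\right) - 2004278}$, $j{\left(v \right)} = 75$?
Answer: $\frac{29907575}{408254} \approx 73.257$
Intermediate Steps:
$x = - \frac{711475}{408254}$ ($x = \frac{1579^{2} + 1064134}{\left(128 + \left(\left(-59\right) 4 + 244\right)\right) \left(-272\right) - 2004278} = \frac{2493241 + 1064134}{\left(128 + \left(-236 + 244\right)\right) \left(-272\right) - 2004278} = \frac{3557375}{\left(128 + 8\right) \left(-272\right) - 2004278} = \frac{3557375}{136 \left(-272\right) - 2004278} = \frac{3557375}{-36992 - 2004278} = \frac{3557375}{-2041270} = 3557375 \left(- \frac{1}{2041270}\right) = - \frac{711475}{408254} \approx -1.7427$)
$j{\left(-732 \right)} + x = 75 - \frac{711475}{408254} = \frac{29907575}{408254}$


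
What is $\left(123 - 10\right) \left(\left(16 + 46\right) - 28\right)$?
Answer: $3842$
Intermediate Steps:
$\left(123 - 10\right) \left(\left(16 + 46\right) - 28\right) = 113 \left(62 - 28\right) = 113 \cdot 34 = 3842$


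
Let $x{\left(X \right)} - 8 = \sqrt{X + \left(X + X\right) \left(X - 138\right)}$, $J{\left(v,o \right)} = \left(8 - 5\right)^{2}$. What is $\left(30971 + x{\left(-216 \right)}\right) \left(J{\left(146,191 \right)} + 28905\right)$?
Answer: $895726806 + 173484 \sqrt{4242} \approx 9.0703 \cdot 10^{8}$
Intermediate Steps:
$J{\left(v,o \right)} = 9$ ($J{\left(v,o \right)} = 3^{2} = 9$)
$x{\left(X \right)} = 8 + \sqrt{X + 2 X \left(-138 + X\right)}$ ($x{\left(X \right)} = 8 + \sqrt{X + \left(X + X\right) \left(X - 138\right)} = 8 + \sqrt{X + 2 X \left(-138 + X\right)}$)
$\left(30971 + x{\left(-216 \right)}\right) \left(J{\left(146,191 \right)} + 28905\right) = \left(30971 + \left(8 + \sqrt{- 216 \left(-275 + 2 \left(-216\right)\right)}\right)\right) \left(9 + 28905\right) = \left(30971 + \left(8 + \sqrt{- 216 \left(-275 - 432\right)}\right)\right) 28914 = \left(30971 + \left(8 + \sqrt{\left(-216\right) \left(-707\right)}\right)\right) 28914 = \left(30971 + \left(8 + \sqrt{152712}\right)\right) 28914 = \left(30971 + \left(8 + 6 \sqrt{4242}\right)\right) 28914 = \left(30979 + 6 \sqrt{4242}\right) 28914 = 895726806 + 173484 \sqrt{4242}$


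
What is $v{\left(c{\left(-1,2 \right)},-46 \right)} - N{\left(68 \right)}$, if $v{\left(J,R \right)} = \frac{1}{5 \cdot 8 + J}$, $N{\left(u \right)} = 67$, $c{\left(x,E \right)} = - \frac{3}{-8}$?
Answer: $- \frac{21633}{323} \approx -66.975$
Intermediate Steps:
$c{\left(x,E \right)} = \frac{3}{8}$ ($c{\left(x,E \right)} = \left(-3\right) \left(- \frac{1}{8}\right) = \frac{3}{8}$)
$v{\left(J,R \right)} = \frac{1}{40 + J}$
$v{\left(c{\left(-1,2 \right)},-46 \right)} - N{\left(68 \right)} = \frac{1}{40 + \frac{3}{8}} - 67 = \frac{1}{\frac{323}{8}} - 67 = \frac{8}{323} - 67 = - \frac{21633}{323}$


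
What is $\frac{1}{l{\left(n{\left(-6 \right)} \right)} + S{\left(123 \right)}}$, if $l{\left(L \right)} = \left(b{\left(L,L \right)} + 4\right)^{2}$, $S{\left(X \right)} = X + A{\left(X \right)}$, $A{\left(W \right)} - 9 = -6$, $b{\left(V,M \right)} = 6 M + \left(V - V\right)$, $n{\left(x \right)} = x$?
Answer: $\frac{1}{1150} \approx 0.00086956$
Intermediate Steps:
$b{\left(V,M \right)} = 6 M$ ($b{\left(V,M \right)} = 6 M + 0 = 6 M$)
$A{\left(W \right)} = 3$ ($A{\left(W \right)} = 9 - 6 = 3$)
$S{\left(X \right)} = 3 + X$ ($S{\left(X \right)} = X + 3 = 3 + X$)
$l{\left(L \right)} = \left(4 + 6 L\right)^{2}$ ($l{\left(L \right)} = \left(6 L + 4\right)^{2} = \left(4 + 6 L\right)^{2}$)
$\frac{1}{l{\left(n{\left(-6 \right)} \right)} + S{\left(123 \right)}} = \frac{1}{4 \left(2 + 3 \left(-6\right)\right)^{2} + \left(3 + 123\right)} = \frac{1}{4 \left(2 - 18\right)^{2} + 126} = \frac{1}{4 \left(-16\right)^{2} + 126} = \frac{1}{4 \cdot 256 + 126} = \frac{1}{1024 + 126} = \frac{1}{1150}$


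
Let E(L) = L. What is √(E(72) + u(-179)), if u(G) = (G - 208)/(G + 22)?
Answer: 3*√203943/157 ≈ 8.6293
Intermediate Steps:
u(G) = (-208 + G)/(22 + G)
√(E(72) + u(-179)) = √(72 + (-208 - 179)/(22 - 179)) = √(72 - 387/(-157)) = √(72 - 1/157*(-387)) = √(72 + 387/157) = √(11691/157) = 3*√203943/157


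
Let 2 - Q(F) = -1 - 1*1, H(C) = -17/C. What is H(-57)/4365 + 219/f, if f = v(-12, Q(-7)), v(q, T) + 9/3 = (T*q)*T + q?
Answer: -6053864/5722515 ≈ -1.0579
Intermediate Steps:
Q(F) = 4 (Q(F) = 2 - (-1 - 1*1) = 2 - (-1 - 1) = 2 - 1*(-2) = 2 + 2 = 4)
v(q, T) = -3 + q + q*T**2 (v(q, T) = -3 + ((T*q)*T + q) = -3 + (q*T**2 + q) = -3 + (q + q*T**2) = -3 + q + q*T**2)
f = -207 (f = -3 - 12 - 12*4**2 = -3 - 12 - 12*16 = -3 - 12 - 192 = -207)
H(-57)/4365 + 219/f = -17/(-57)/4365 + 219/(-207) = -17*(-1/57)*(1/4365) + 219*(-1/207) = (17/57)*(1/4365) - 73/69 = 17/248805 - 73/69 = -6053864/5722515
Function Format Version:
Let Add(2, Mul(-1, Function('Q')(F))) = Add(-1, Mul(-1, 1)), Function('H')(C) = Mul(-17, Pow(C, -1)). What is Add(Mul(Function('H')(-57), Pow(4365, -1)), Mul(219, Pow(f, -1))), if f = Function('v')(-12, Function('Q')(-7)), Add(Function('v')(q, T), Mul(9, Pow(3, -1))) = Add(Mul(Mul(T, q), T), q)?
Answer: Rational(-6053864, 5722515) ≈ -1.0579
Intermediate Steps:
Function('Q')(F) = 4 (Function('Q')(F) = Add(2, Mul(-1, Add(-1, Mul(-1, 1)))) = Add(2, Mul(-1, Add(-1, -1))) = Add(2, Mul(-1, -2)) = Add(2, 2) = 4)
Function('v')(q, T) = Add(-3, q, Mul(q, Pow(T, 2))) (Function('v')(q, T) = Add(-3, Add(Mul(Mul(T, q), T), q)) = Add(-3, Add(Mul(q, Pow(T, 2)), q)) = Add(-3, Add(q, Mul(q, Pow(T, 2)))) = Add(-3, q, Mul(q, Pow(T, 2))))
f = -207 (f = Add(-3, -12, Mul(-12, Pow(4, 2))) = Add(-3, -12, Mul(-12, 16)) = Add(-3, -12, -192) = -207)
Add(Mul(Function('H')(-57), Pow(4365, -1)), Mul(219, Pow(f, -1))) = Add(Mul(Mul(-17, Pow(-57, -1)), Pow(4365, -1)), Mul(219, Pow(-207, -1))) = Add(Mul(Mul(-17, Rational(-1, 57)), Rational(1, 4365)), Mul(219, Rational(-1, 207))) = Add(Mul(Rational(17, 57), Rational(1, 4365)), Rational(-73, 69)) = Add(Rational(17, 248805), Rational(-73, 69)) = Rational(-6053864, 5722515)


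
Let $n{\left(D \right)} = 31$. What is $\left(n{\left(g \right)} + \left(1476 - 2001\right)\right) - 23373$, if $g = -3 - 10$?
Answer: $-23867$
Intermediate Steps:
$g = -13$ ($g = -3 - 10 = -13$)
$\left(n{\left(g \right)} + \left(1476 - 2001\right)\right) - 23373 = \left(31 + \left(1476 - 2001\right)\right) - 23373 = \left(31 - 525\right) - 23373 = -494 - 23373 = -23867$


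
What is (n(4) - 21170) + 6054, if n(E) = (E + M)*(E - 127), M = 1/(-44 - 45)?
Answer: -1388989/89 ≈ -15607.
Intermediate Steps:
M = -1/89 (M = 1/(-89) = -1/89 ≈ -0.011236)
n(E) = (-127 + E)*(-1/89 + E) (n(E) = (E - 1/89)*(E - 127) = (-1/89 + E)*(-127 + E) = (-127 + E)*(-1/89 + E))
(n(4) - 21170) + 6054 = ((127/89 + 4² - 11304/89*4) - 21170) + 6054 = ((127/89 + 16 - 45216/89) - 21170) + 6054 = (-43665/89 - 21170) + 6054 = -1927795/89 + 6054 = -1388989/89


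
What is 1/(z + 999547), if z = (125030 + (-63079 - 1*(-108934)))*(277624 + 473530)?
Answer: 1/128361950837 ≈ 7.7905e-12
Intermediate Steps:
z = 128360951290 (z = (125030 + (-63079 + 108934))*751154 = (125030 + 45855)*751154 = 170885*751154 = 128360951290)
1/(z + 999547) = 1/(128360951290 + 999547) = 1/128361950837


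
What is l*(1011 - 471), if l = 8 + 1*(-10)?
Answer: -1080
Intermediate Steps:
l = -2 (l = 8 - 10 = -2)
l*(1011 - 471) = -2*(1011 - 471) = -2*540 = -1080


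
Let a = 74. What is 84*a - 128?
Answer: 6088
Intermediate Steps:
84*a - 128 = 84*74 - 128 = 6216 - 128 = 6088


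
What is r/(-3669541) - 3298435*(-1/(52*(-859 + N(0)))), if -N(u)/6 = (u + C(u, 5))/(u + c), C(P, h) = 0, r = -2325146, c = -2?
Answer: -11999882846807/163911057388 ≈ -73.210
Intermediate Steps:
N(u) = -6*u/(-2 + u) (N(u) = -6*(u + 0)/(u - 2) = -6*u/(-2 + u))
r/(-3669541) - 3298435*(-1/(52*(-859 + N(0)))) = -2325146/(-3669541) - 3298435*(-1/(52*(-859 - 6*0/(-2 + 0)))) = -2325146*(-1/3669541) - 3298435*(-1/(52*(-859 - 6*0/(-2)))) = 2325146/3669541 - 3298435*(-1/(52*(-859 - 6*0*(-1/2)))) = 2325146/3669541 - 3298435*(-1/(52*(-859 + 0))) = 2325146/3669541 - 3298435/((-859*(-52))) = 2325146/3669541 - 3298435/44668 = -11999882846807/163911057388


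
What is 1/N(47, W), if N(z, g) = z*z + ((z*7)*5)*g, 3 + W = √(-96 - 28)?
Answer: -29/3648704 - 35*I*√31/3648704 ≈ -7.948e-6 - 5.3408e-5*I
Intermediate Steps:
W = -3 + 2*I*√31 (W = -3 + √(-96 - 28) = -3 + √(-124) = -3 + 2*I*√31 ≈ -3.0 + 11.136*I)
N(z, g) = z² + 35*g*z (N(z, g) = z² + ((7*z)*5)*g = z² + (35*z)*g = z² + 35*g*z)
1/N(47, W) = 1/(47*(47 + 35*(-3 + 2*I*√31))) = 1/(47*(47 + (-105 + 70*I*√31))) = 1/(47*(-58 + 70*I*√31)) = 1/(-2726 + 3290*I*√31)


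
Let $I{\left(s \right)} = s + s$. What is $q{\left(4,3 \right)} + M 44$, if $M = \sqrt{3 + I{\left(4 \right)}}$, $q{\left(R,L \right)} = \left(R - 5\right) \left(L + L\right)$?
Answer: $-6 + 44 \sqrt{11} \approx 139.93$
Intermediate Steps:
$I{\left(s \right)} = 2 s$
$q{\left(R,L \right)} = 2 L \left(-5 + R\right)$ ($q{\left(R,L \right)} = \left(-5 + R\right) 2 L = 2 L \left(-5 + R\right)$)
$M = \sqrt{11}$ ($M = \sqrt{3 + 2 \cdot 4} = \sqrt{3 + 8} = \sqrt{11} \approx 3.3166$)
$q{\left(4,3 \right)} + M 44 = 2 \cdot 3 \left(-5 + 4\right) + \sqrt{11} \cdot 44 = 2 \cdot 3 \left(-1\right) + 44 \sqrt{11} = -6 + 44 \sqrt{11}$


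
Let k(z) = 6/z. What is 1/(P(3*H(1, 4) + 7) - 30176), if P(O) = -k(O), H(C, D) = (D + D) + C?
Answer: -17/512995 ≈ -3.3139e-5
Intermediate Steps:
H(C, D) = C + 2*D (H(C, D) = 2*D + C = C + 2*D)
P(O) = -6/O
1/(P(3*H(1, 4) + 7) - 30176) = 1/(-6/(3*(1 + 2*4) + 7) - 30176) = 1/(-6/(3*(1 + 8) + 7) - 30176) = 1/(-6/(3*9 + 7) - 30176) = 1/(-6/(27 + 7) - 30176) = 1/(-6/34 - 30176) = 1/(-6*1/34 - 30176) = 1/(-3/17 - 30176) = 1/(-512995/17) = -17/512995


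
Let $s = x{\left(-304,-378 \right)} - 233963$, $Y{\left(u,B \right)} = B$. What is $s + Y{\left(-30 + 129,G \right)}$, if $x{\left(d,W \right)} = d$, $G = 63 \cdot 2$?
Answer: $-234141$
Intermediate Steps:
$G = 126$
$s = -234267$ ($s = -304 - 233963 = -234267$)
$s + Y{\left(-30 + 129,G \right)} = -234267 + 126 = -234141$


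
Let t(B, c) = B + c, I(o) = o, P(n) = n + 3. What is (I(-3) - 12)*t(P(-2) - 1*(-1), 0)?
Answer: -30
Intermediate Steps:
P(n) = 3 + n
(I(-3) - 12)*t(P(-2) - 1*(-1), 0) = (-3 - 12)*(((3 - 2) - 1*(-1)) + 0) = -15*((1 + 1) + 0) = -15*(2 + 0) = -15*2 = -30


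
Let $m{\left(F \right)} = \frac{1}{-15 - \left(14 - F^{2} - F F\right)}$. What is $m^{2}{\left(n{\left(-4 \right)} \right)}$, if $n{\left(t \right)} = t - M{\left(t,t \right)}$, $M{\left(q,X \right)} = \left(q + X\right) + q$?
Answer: $\frac{1}{9801} \approx 0.00010203$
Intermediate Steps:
$M{\left(q,X \right)} = X + 2 q$ ($M{\left(q,X \right)} = \left(X + q\right) + q = X + 2 q$)
$n{\left(t \right)} = - 2 t$ ($n{\left(t \right)} = t - \left(t + 2 t\right) = t - 3 t = - 2 t$)
$m{\left(F \right)} = \frac{1}{-29 + 2 F^{2}}$ ($m{\left(F \right)} = \frac{1}{-15 + \left(\left(F^{2} + F^{2}\right) - 14\right)} = \frac{1}{-15 + \left(2 F^{2} - 14\right)} = \frac{1}{-15 + \left(-14 + 2 F^{2}\right)} = \frac{1}{-29 + 2 F^{2}}$)
$m^{2}{\left(n{\left(-4 \right)} \right)} = \left(\frac{1}{-29 + 2 \left(\left(-2\right) \left(-4\right)\right)^{2}}\right)^{2} = \left(\frac{1}{-29 + 2 \cdot 8^{2}}\right)^{2} = \left(\frac{1}{-29 + 2 \cdot 64}\right)^{2} = \left(\frac{1}{-29 + 128}\right)^{2} = \left(\frac{1}{99}\right)^{2} = \frac{1}{9801}$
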